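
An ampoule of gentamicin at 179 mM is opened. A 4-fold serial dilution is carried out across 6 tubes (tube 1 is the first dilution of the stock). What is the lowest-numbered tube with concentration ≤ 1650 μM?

tube 4

Tube n has concentration 179 mM / 4ⁿ.
Need 4ⁿ ≥ 179 mM / 1650 μM = 108, so n ≥ 3.38.
First such tube: n = 4.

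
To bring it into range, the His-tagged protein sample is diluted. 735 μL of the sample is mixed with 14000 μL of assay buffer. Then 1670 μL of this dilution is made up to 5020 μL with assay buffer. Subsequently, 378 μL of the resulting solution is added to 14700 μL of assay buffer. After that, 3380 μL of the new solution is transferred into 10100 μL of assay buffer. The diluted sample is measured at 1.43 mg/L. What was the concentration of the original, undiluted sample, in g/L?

13.7 g/L

Overall dilution factor = 20.05 × 3.006 × 39.89 × 3.988 = 9587.
Original = 1.43 mg/L × 9587 = 1.37 × 10⁴ mg/L = 13.7 g/L.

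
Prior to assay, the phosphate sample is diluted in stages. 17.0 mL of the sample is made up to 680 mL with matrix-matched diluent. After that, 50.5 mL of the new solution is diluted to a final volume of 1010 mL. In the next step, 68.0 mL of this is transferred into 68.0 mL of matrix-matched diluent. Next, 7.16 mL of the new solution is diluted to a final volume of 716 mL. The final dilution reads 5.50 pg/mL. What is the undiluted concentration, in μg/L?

880 μg/L

Overall dilution factor = 40 × 20 × 2 × 100 = 1.60 × 10⁵.
Original = 5.50 pg/mL × 1.60 × 10⁵ = 8.80 × 10⁵ pg/mL = 880 μg/L.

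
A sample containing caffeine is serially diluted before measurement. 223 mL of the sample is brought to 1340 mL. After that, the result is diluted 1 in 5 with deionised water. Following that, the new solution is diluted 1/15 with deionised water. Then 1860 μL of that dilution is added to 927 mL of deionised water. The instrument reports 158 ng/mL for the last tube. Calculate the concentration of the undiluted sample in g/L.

35.6 g/L

Overall dilution factor = 6.009 × 5 × 15 × 499.4 = 2.25 × 10⁵.
Original = 158 ng/mL × 2.25 × 10⁵ = 3.56 × 10⁷ ng/mL = 35.6 g/L.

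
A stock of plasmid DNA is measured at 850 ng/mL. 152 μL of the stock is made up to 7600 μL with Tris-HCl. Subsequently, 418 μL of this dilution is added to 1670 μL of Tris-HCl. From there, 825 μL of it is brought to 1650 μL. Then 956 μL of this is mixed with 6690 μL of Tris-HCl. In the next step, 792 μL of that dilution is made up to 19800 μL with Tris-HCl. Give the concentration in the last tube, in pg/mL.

8.51 pg/mL

Overall dilution factor = 50 × 4.995 × 2 × 7.998 × 25 = 9.99 × 10⁴.
850 ng/mL / 9.99 × 10⁴ = 8.51 × 10⁻³ ng/mL = 8.51 pg/mL.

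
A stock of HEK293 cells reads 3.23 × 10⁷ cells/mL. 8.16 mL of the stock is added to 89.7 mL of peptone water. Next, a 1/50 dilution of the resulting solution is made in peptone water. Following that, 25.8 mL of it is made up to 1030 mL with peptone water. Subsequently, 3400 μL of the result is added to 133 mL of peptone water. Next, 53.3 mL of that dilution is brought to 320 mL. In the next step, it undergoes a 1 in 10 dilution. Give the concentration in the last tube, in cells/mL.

0.560 cells/mL

Overall dilution factor = 11.99 × 50 × 39.92 × 40.12 × 6.004 × 10 = 5.77 × 10⁷.
3.23 × 10⁷ cells/mL / 5.77 × 10⁷ = 0.560 cells/mL.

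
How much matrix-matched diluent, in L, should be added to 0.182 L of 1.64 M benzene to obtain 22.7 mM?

13.0 L

22.7 mM = 0.0227 M.
V₂ = C₁V₁/C₂ = 1.64 × 0.182 / 0.0227 = 13.1 L.
Diluent to add = V₂ − V₁ = 13.1 − 0.182 = 13.0 L.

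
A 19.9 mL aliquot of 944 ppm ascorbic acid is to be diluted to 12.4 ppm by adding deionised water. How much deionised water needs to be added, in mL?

V₂ = C₁V₁/C₂ = 944 × 19.9 / 12.4 = 1515 mL.
Diluent to add = V₂ − V₁ = 1515 − 19.9 = 1500 mL.

1500 mL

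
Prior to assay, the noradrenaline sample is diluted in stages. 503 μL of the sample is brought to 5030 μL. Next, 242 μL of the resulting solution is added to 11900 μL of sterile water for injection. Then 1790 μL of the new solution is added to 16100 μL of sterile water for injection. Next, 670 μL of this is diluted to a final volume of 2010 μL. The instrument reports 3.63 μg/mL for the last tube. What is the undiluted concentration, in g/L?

Overall dilution factor = 10 × 50.17 × 9.994 × 3 = 1.50 × 10⁴.
Original = 3.63 μg/mL × 1.50 × 10⁴ = 5.46 × 10⁴ μg/mL = 54.6 g/L.

54.6 g/L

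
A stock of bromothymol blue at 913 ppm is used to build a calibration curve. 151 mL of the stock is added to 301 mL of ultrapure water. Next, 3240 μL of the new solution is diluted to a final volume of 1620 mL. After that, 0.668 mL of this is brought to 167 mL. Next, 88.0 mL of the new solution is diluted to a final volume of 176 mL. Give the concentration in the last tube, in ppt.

Overall dilution factor = 2.993 × 500 × 250 × 2 = 7.48 × 10⁵.
913 ppm / 7.48 × 10⁵ = 1.22 × 10⁻³ ppm = 1220 ppt.

1220 ppt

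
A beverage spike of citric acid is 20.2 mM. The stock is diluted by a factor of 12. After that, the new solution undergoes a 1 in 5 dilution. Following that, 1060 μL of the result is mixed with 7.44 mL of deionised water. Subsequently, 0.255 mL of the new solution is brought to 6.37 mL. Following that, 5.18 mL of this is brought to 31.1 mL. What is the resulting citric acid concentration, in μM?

0.280 μM

Overall dilution factor = 12 × 5 × 8.019 × 24.98 × 6.004 = 7.22 × 10⁴.
20.2 mM / 7.22 × 10⁴ = 2.80 × 10⁻⁴ mM = 0.280 μM.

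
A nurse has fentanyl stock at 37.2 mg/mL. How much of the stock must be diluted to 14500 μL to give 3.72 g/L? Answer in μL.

1450 μL

3.72 g/L = 3.72 mg/mL.
V₁ = C₂V₂/C₁ = 3.72 × 14500 / 37.2 = 1450 μL.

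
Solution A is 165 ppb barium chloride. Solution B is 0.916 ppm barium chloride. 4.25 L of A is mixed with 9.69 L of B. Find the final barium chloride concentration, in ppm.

C_B = 0.916 ppm = 916 ppb.
C_mix = (C_A·V_A + C_B·V_B)/(V_A + V_B) = (165×4.25 + 916×9.69) / 13.94 = 687 ppb = 0.687 ppm.

0.687 ppm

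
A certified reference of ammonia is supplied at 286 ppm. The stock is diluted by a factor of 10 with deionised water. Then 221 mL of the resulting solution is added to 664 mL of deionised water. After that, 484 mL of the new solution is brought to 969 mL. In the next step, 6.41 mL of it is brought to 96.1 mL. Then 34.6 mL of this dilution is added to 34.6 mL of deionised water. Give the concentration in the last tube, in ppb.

Overall dilution factor = 10 × 4.005 × 2.002 × 14.99 × 2 = 2404.
286 ppm / 2404 = 0.119 ppm = 119 ppb.

119 ppb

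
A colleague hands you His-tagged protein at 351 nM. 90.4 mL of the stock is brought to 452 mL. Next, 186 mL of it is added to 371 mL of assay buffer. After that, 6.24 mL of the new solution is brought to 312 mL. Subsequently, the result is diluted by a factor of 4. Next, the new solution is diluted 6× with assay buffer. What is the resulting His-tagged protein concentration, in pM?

Overall dilution factor = 5 × 2.995 × 50 × 4 × 6 = 1.80 × 10⁴.
351 nM / 1.80 × 10⁴ = 0.0195 nM = 19.5 pM.

19.5 pM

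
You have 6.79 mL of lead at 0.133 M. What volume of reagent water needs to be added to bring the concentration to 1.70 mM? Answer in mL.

1.70 mM = 1.70 × 10⁻³ M.
V₂ = C₁V₁/C₂ = 0.133 × 6.79 / 1.70 × 10⁻³ = 531 mL.
Diluent to add = V₂ − V₁ = 531 − 6.79 = 524 mL.

524 mL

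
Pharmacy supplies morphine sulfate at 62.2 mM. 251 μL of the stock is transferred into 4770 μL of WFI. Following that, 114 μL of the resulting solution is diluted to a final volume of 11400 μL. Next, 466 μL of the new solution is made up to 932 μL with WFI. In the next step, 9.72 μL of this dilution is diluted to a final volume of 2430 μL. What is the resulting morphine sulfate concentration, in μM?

0.0622 μM

Overall dilution factor = 20.00 × 100 × 2 × 250 = 1.00 × 10⁶.
62.2 mM / 1.00 × 10⁶ = 6.22 × 10⁻⁵ mM = 0.0622 μM.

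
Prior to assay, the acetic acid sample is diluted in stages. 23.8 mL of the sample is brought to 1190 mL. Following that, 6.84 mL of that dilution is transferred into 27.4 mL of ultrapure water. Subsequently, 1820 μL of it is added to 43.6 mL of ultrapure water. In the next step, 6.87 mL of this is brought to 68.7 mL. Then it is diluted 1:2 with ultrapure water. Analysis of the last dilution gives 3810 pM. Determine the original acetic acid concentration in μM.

476 μM

Overall dilution factor = 50 × 5.006 × 24.96 × 10 × 2 = 1.25 × 10⁵.
Original = 3810 pM × 1.25 × 10⁵ = 4.76 × 10⁸ pM = 476 μM.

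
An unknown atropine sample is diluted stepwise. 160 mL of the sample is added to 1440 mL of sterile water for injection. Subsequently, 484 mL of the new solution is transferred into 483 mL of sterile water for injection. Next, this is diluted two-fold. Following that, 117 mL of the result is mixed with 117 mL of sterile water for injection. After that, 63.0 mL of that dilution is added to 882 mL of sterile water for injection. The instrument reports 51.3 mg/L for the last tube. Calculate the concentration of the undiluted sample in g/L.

61.5 g/L

Overall dilution factor = 10 × 1.998 × 2 × 2 × 15 = 1199.
Original = 51.3 mg/L × 1199 = 6.15 × 10⁴ mg/L = 61.5 g/L.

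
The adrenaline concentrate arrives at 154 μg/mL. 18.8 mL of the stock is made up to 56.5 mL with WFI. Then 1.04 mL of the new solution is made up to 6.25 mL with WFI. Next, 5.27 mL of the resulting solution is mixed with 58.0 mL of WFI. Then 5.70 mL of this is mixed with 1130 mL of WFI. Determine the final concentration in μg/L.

3.56 μg/L

Overall dilution factor = 3.005 × 6.010 × 12.01 × 199.2 = 4.32 × 10⁴.
154 μg/mL / 4.32 × 10⁴ = 3.56 × 10⁻³ μg/mL = 3.56 μg/L.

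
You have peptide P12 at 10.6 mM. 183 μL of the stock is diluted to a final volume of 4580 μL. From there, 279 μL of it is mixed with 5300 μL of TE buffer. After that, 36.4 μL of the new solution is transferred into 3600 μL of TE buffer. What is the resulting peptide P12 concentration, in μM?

0.212 μM

Overall dilution factor = 25.03 × 20.00 × 99.90 = 5.00 × 10⁴.
10.6 mM / 5.00 × 10⁴ = 2.12 × 10⁻⁴ mM = 0.212 μM.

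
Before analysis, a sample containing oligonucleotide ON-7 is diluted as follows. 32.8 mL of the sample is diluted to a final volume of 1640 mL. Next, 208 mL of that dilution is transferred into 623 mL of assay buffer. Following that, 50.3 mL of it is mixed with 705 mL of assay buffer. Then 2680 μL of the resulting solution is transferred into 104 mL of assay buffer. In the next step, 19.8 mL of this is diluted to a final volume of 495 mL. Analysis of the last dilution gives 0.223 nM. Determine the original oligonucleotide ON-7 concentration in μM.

Overall dilution factor = 50 × 3.995 × 15.02 × 39.81 × 25 = 2.99 × 10⁶.
Original = 0.223 nM × 2.99 × 10⁶ = 6.66 × 10⁵ nM = 666 μM.

666 μM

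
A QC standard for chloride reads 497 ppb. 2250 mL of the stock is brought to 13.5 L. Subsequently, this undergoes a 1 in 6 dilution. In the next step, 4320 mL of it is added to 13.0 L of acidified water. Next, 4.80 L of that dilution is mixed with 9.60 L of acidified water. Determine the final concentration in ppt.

Overall dilution factor = 6 × 6 × 4.009 × 3 = 433.
497 ppb / 433 = 1.15 ppb = 1150 ppt.

1150 ppt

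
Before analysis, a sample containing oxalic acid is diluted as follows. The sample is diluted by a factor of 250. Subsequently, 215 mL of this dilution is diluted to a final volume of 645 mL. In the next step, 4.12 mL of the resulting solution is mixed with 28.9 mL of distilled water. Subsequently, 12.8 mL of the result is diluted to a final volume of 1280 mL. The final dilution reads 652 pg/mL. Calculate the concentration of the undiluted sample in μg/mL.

392 μg/mL

Overall dilution factor = 250 × 3 × 8.015 × 100 = 6.01 × 10⁵.
Original = 652 pg/mL × 6.01 × 10⁵ = 3.92 × 10⁸ pg/mL = 392 μg/mL.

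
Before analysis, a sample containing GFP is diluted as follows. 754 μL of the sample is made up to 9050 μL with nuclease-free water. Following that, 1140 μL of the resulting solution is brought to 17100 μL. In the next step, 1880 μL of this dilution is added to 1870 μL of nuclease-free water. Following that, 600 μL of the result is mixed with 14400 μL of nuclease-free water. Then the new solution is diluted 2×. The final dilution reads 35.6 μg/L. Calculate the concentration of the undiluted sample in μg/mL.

639 μg/mL

Overall dilution factor = 12.00 × 15 × 1.995 × 25 × 2 = 1.80 × 10⁴.
Original = 35.6 μg/L × 1.80 × 10⁴ = 6.39 × 10⁵ μg/L = 639 μg/mL.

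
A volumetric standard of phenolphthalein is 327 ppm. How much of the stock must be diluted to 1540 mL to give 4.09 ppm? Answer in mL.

19.3 mL

V₁ = C₂V₂/C₁ = 4.09 × 1540 / 327 = 19.3 mL.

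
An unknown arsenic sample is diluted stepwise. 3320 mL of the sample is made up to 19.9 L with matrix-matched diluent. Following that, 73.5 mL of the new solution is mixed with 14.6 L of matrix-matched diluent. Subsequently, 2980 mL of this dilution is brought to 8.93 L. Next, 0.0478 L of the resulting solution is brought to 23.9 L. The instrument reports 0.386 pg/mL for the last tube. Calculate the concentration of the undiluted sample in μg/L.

692 μg/L

Overall dilution factor = 5.994 × 199.6 × 2.997 × 500 = 1.79 × 10⁶.
Original = 0.386 pg/mL × 1.79 × 10⁶ = 6.92 × 10⁵ pg/mL = 692 μg/L.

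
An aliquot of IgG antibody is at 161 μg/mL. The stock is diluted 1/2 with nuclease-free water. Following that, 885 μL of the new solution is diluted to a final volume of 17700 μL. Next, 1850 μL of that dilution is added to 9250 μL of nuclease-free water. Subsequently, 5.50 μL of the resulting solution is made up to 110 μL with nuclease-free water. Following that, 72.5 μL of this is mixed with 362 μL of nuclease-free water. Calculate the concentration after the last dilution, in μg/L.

Overall dilution factor = 2 × 20 × 6 × 20 × 5.993 = 2.88 × 10⁴.
161 μg/mL / 2.88 × 10⁴ = 5.60 × 10⁻³ μg/mL = 5.60 μg/L.

5.60 μg/L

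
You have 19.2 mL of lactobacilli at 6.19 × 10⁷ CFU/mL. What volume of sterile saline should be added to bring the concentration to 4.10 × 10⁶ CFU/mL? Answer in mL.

V₂ = C₁V₁/C₂ = 6.19 × 10⁷ × 19.2 / 4.10 × 10⁶ = 290 mL.
Diluent to add = V₂ − V₁ = 290 − 19.2 = 271 mL.

271 mL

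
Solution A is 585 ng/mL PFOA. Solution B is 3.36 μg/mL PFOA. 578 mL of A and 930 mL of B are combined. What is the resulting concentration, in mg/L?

2.30 mg/L

C_B = 3.36 μg/mL = 3360 ng/mL.
C_mix = (C_A·V_A + C_B·V_B)/(V_A + V_B) = (585×578 + 3360×930) / 1508 = 2296 ng/mL = 2.30 mg/L.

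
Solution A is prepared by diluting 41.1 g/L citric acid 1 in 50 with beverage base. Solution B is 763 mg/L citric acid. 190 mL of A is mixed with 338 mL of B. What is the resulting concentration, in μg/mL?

784 μg/mL

C_A = 41.1 g/L / 50 = 0.822 g/L.
C_B = 763 mg/L = 0.763 g/L.
C_mix = (C_A·V_A + C_B·V_B)/(V_A + V_B) = (0.822×190 + 0.763×338) / 528.0 = 0.784 g/L = 784 μg/mL.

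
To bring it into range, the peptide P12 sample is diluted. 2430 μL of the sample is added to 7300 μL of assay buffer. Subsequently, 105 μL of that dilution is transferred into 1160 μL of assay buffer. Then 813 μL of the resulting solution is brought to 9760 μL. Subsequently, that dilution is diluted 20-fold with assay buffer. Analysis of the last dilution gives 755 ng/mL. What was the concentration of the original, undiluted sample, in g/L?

8.74 g/L

Overall dilution factor = 4.004 × 12.05 × 12.00 × 20 = 1.16 × 10⁴.
Original = 755 ng/mL × 1.16 × 10⁴ = 8.74 × 10⁶ ng/mL = 8.74 g/L.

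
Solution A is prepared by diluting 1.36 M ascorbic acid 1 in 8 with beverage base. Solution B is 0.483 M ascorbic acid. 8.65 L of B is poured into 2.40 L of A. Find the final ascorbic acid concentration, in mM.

415 mM

C_A = 1.36 M / 8 = 0.170 M.
C_mix = (C_A·V_A + C_B·V_B)/(V_A + V_B) = (0.170×2.40 + 0.483×8.65) / 11.05 = 0.415 M = 415 mM.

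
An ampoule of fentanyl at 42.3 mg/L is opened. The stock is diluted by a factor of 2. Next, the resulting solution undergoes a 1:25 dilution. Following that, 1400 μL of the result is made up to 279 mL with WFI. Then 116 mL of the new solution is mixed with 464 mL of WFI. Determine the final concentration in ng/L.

Overall dilution factor = 2 × 25 × 199.3 × 5 = 4.98 × 10⁴.
42.3 mg/L / 4.98 × 10⁴ = 8.49 × 10⁻⁴ mg/L = 849 ng/L.

849 ng/L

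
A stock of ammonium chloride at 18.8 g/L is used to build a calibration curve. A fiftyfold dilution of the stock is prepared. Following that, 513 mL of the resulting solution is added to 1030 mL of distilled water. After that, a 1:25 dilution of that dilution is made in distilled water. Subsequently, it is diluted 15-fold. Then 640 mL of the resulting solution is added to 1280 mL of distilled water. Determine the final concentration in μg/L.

Overall dilution factor = 50 × 3.008 × 25 × 15 × 3 = 1.69 × 10⁵.
18.8 g/L / 1.69 × 10⁵ = 1.11 × 10⁻⁴ g/L = 111 μg/L.

111 μg/L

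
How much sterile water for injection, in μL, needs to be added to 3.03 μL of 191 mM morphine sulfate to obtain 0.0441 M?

10.1 μL

0.0441 M = 44.1 mM.
V₂ = C₁V₁/C₂ = 191 × 3.03 / 44.1 = 13.1 μL.
Diluent to add = V₂ − V₁ = 13.1 − 3.03 = 10.1 μL.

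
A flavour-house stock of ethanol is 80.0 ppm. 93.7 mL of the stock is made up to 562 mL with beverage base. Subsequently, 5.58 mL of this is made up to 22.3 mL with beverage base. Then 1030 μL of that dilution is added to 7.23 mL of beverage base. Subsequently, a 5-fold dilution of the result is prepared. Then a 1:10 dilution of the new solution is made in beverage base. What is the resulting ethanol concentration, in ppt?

8320 ppt

Overall dilution factor = 5.998 × 3.996 × 8.019 × 5 × 10 = 9611.
80.0 ppm / 9611 = 8.32 × 10⁻³ ppm = 8320 ppt.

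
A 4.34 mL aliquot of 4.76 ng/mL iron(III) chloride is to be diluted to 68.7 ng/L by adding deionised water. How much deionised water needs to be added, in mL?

68.7 ng/L = 0.0687 ng/mL.
V₂ = C₁V₁/C₂ = 4.76 × 4.34 / 0.0687 = 301 mL.
Diluent to add = V₂ − V₁ = 301 − 4.34 = 296 mL.

296 mL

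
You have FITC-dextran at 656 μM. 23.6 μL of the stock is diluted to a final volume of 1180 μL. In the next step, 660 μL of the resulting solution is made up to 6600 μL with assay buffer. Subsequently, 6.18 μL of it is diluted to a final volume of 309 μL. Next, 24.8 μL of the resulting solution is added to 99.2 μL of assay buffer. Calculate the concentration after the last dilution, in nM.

Overall dilution factor = 50 × 10 × 50 × 5 = 1.25 × 10⁵.
656 μM / 1.25 × 10⁵ = 5.25 × 10⁻³ μM = 5.25 nM.

5.25 nM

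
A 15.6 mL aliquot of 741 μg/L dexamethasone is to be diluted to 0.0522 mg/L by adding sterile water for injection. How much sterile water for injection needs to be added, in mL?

206 mL

0.0522 mg/L = 52.2 μg/L.
V₂ = C₁V₁/C₂ = 741 × 15.6 / 52.2 = 221 mL.
Diluent to add = V₂ − V₁ = 221 − 15.6 = 206 mL.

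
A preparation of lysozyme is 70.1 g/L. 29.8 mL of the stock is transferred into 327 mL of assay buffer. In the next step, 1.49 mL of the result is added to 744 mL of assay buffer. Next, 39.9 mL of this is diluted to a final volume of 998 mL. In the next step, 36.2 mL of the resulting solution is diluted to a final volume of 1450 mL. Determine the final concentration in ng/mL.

11.7 ng/mL

Overall dilution factor = 11.97 × 500.3 × 25.01 × 40.06 = 6.00 × 10⁶.
70.1 g/L / 6.00 × 10⁶ = 1.17 × 10⁻⁵ g/L = 11.7 ng/mL.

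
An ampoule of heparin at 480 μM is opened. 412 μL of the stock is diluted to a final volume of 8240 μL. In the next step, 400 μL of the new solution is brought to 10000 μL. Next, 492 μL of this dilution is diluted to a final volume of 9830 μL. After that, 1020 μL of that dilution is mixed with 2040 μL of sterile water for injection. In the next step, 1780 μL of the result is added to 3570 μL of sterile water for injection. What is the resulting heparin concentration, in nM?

Overall dilution factor = 20 × 25 × 19.98 × 3 × 3.006 = 9.01 × 10⁴.
480 μM / 9.01 × 10⁴ = 5.33 × 10⁻³ μM = 5.33 nM.

5.33 nM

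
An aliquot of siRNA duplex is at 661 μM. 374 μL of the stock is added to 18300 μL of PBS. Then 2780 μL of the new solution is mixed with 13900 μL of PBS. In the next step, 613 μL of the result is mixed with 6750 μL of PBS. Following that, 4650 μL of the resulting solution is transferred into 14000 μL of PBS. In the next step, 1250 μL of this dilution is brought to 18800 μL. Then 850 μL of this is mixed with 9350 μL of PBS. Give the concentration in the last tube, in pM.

Overall dilution factor = 49.93 × 6 × 12.01 × 4.011 × 15.04 × 12 = 2.60 × 10⁶.
661 μM / 2.60 × 10⁶ = 2.54 × 10⁻⁴ μM = 254 pM.

254 pM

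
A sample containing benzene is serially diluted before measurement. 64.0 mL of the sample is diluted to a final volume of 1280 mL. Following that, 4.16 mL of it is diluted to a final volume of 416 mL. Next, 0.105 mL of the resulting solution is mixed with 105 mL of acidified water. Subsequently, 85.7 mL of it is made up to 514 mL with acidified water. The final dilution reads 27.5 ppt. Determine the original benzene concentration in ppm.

330 ppm

Overall dilution factor = 20 × 100 × 1001 × 5.998 = 1.20 × 10⁷.
Original = 27.5 ppt × 1.20 × 10⁷ = 3.30 × 10⁸ ppt = 330 ppm.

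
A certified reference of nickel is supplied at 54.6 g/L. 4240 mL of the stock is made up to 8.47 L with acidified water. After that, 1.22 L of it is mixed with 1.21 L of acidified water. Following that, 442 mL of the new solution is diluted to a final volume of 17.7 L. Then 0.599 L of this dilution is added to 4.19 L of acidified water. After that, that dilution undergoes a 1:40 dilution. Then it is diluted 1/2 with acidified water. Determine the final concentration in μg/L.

Overall dilution factor = 1.998 × 1.992 × 40.05 × 7.995 × 40 × 2 = 1.02 × 10⁵.
54.6 g/L / 1.02 × 10⁵ = 5.36 × 10⁻⁴ g/L = 536 μg/L.

536 μg/L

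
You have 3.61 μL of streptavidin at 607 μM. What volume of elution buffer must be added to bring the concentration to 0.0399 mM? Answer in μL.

51.3 μL

0.0399 mM = 39.9 μM.
V₂ = C₁V₁/C₂ = 607 × 3.61 / 39.9 = 54.9 μL.
Diluent to add = V₂ − V₁ = 54.9 − 3.61 = 51.3 μL.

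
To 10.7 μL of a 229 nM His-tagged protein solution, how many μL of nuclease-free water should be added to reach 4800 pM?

500 μL

4800 pM = 4.80 nM.
V₂ = C₁V₁/C₂ = 229 × 10.7 / 4.80 = 510 μL.
Diluent to add = V₂ − V₁ = 510 − 10.7 = 500 μL.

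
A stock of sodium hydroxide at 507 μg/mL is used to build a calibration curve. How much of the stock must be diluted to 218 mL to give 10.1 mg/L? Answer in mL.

4.34 mL

10.1 mg/L = 10.1 μg/mL.
V₁ = C₂V₂/C₁ = 10.1 × 218 / 507 = 4.34 mL.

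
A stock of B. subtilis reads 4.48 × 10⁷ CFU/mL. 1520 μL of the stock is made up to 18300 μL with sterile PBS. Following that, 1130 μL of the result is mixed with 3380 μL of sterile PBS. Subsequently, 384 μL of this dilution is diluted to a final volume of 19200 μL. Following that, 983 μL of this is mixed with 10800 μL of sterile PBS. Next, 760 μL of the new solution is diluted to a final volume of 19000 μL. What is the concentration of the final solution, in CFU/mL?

Overall dilution factor = 12.04 × 3.991 × 50 × 11.99 × 25 = 7.20 × 10⁵.
4.48 × 10⁷ CFU/mL / 7.20 × 10⁵ = 62.2 CFU/mL.

62.2 CFU/mL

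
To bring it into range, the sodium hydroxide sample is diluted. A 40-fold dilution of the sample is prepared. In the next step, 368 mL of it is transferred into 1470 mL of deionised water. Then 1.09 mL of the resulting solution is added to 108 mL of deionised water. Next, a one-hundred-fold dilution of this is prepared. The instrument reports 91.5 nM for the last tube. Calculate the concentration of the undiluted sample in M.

Overall dilution factor = 40 × 4.995 × 100.1 × 100 = 2.00 × 10⁶.
Original = 91.5 nM × 2.00 × 10⁶ = 1.83 × 10⁸ nM = 0.183 M.

0.183 M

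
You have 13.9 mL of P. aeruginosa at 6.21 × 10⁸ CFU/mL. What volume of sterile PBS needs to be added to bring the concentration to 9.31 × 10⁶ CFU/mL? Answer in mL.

V₂ = C₁V₁/C₂ = 6.21 × 10⁸ × 13.9 / 9.31 × 10⁶ = 927 mL.
Diluent to add = V₂ − V₁ = 927 − 13.9 = 913 mL.

913 mL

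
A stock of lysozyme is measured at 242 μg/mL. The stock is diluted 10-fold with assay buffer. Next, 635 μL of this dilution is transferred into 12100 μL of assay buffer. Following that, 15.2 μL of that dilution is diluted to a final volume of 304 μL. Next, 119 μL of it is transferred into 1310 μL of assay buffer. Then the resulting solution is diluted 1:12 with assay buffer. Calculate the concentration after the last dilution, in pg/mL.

419 pg/mL

Overall dilution factor = 10 × 20.06 × 20 × 12.01 × 12 = 5.78 × 10⁵.
242 μg/mL / 5.78 × 10⁵ = 4.19 × 10⁻⁴ μg/mL = 419 pg/mL.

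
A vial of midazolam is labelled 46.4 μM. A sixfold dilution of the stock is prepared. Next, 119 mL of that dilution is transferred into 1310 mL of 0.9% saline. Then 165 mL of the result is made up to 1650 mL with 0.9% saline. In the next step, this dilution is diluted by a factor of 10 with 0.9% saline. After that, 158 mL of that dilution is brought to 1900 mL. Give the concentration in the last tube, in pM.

Overall dilution factor = 6 × 12.01 × 10 × 10 × 12.03 = 8.66 × 10⁴.
46.4 μM / 8.66 × 10⁴ = 5.36 × 10⁻⁴ μM = 536 pM.

536 pM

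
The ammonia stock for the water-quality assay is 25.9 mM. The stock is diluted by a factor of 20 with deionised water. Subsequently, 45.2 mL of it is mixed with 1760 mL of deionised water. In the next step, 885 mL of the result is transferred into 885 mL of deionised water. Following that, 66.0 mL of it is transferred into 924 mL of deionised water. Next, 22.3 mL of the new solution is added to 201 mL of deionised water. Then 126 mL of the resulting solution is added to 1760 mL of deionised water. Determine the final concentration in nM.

Overall dilution factor = 20 × 39.94 × 2 × 15 × 10.01 × 14.97 = 3.59 × 10⁶.
25.9 mM / 3.59 × 10⁶ = 7.21 × 10⁻⁶ mM = 7.21 nM.

7.21 nM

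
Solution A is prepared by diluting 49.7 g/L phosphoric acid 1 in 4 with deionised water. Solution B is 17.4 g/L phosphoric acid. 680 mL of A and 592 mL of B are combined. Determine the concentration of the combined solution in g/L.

14.7 g/L

C_A = 49.7 g/L / 4 = 12.4 g/L.
C_mix = (C_A·V_A + C_B·V_B)/(V_A + V_B) = (12.4×680 + 17.4×592) / 1272 = 14.7 g/L.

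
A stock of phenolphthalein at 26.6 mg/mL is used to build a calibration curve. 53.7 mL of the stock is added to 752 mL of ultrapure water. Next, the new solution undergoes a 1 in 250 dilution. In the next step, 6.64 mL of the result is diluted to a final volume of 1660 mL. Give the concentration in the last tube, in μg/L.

Overall dilution factor = 15.00 × 250 × 250 = 9.38 × 10⁵.
26.6 mg/mL / 9.38 × 10⁵ = 2.84 × 10⁻⁵ mg/mL = 28.4 μg/L.

28.4 μg/L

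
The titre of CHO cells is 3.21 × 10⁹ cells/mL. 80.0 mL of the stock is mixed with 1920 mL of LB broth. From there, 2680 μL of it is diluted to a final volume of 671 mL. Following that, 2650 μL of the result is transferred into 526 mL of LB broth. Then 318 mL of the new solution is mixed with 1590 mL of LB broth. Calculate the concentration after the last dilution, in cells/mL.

Overall dilution factor = 25 × 250.4 × 199.5 × 6 = 7.49 × 10⁶.
3.21 × 10⁹ cells/mL / 7.49 × 10⁶ = 428 cells/mL.

428 cells/mL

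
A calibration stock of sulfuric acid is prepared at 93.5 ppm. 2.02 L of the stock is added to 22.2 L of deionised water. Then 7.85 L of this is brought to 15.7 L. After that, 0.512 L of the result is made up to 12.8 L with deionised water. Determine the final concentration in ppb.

156 ppb

Overall dilution factor = 11.99 × 2 × 25 = 600.
93.5 ppm / 600 = 0.156 ppm = 156 ppb.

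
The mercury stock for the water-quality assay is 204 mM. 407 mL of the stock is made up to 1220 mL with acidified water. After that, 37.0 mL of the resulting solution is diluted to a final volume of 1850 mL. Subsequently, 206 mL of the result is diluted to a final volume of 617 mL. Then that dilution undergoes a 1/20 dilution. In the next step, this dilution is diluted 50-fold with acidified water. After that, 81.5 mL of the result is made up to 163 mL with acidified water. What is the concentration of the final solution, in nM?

227 nM

Overall dilution factor = 2.998 × 50 × 2.995 × 20 × 50 × 2 = 8.98 × 10⁵.
204 mM / 8.98 × 10⁵ = 2.27 × 10⁻⁴ mM = 227 nM.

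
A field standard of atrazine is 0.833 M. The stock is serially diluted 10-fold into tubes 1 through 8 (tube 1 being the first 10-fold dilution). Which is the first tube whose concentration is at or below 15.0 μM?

tube 5

Tube n has concentration 0.833 M / 10ⁿ.
Need 10ⁿ ≥ 0.833 M / 15.0 μM = 5.55 × 10⁴, so n ≥ 4.74.
First such tube: n = 5.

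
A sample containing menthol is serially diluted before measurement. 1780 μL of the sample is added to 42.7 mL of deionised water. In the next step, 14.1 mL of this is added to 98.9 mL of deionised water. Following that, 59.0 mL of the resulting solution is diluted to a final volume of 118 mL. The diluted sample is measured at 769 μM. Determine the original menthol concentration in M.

Overall dilution factor = 24.99 × 8.014 × 2 = 401.
Original = 769 μM × 401 = 3.08 × 10⁵ μM = 0.308 M.

0.308 M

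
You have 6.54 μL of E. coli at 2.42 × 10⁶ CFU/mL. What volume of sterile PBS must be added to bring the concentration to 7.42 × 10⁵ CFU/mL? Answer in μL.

14.8 μL

V₂ = C₁V₁/C₂ = 2.42 × 10⁶ × 6.54 / 7.42 × 10⁵ = 21.3 μL.
Diluent to add = V₂ − V₁ = 21.3 − 6.54 = 14.8 μL.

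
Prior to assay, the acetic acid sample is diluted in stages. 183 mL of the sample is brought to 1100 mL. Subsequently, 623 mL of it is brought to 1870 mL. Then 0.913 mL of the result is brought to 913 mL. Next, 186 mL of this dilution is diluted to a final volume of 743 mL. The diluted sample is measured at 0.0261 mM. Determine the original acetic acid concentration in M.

Overall dilution factor = 6.011 × 3.002 × 1000 × 3.995 = 7.21 × 10⁴.
Original = 0.0261 mM × 7.21 × 10⁴ = 1881 mM = 1.88 M.

1.88 M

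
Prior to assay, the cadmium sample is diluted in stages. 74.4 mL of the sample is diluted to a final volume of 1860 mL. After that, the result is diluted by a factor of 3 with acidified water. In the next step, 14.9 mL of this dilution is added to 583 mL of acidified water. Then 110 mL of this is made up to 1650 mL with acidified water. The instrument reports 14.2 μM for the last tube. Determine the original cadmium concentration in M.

Overall dilution factor = 25 × 3 × 40.13 × 15 = 4.51 × 10⁴.
Original = 14.2 μM × 4.51 × 10⁴ = 6.41 × 10⁵ μM = 0.641 M.

0.641 M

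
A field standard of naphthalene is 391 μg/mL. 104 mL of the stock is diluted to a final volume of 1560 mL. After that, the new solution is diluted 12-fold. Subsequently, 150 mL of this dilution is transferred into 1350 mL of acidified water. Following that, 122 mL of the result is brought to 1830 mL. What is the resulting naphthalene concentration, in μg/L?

14.5 μg/L

Overall dilution factor = 15 × 12 × 10 × 15 = 2.70 × 10⁴.
391 μg/mL / 2.70 × 10⁴ = 0.0145 μg/mL = 14.5 μg/L.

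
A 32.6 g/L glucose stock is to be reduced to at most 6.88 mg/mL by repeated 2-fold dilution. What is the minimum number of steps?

Need 2ⁿ ≥ 4.74, so n ≥ log(4.74)/log(2) = 2.24.
Minimum whole steps: n = 3.

3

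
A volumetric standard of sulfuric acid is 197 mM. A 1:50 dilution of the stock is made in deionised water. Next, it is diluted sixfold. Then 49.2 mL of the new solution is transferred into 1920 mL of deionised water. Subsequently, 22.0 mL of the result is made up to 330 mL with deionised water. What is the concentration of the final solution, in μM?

1.09 μM

Overall dilution factor = 50 × 6 × 40.02 × 15 = 1.80 × 10⁵.
197 mM / 1.80 × 10⁵ = 1.09 × 10⁻³ mM = 1.09 μM.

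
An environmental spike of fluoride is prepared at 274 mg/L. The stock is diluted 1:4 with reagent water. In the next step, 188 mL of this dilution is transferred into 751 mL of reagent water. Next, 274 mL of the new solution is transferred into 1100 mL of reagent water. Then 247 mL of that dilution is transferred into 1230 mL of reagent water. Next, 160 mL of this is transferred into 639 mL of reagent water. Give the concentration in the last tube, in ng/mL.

Overall dilution factor = 4 × 4.995 × 5.015 × 5.980 × 4.994 = 2992.
274 mg/L / 2992 = 0.0916 mg/L = 91.6 ng/mL.

91.6 ng/mL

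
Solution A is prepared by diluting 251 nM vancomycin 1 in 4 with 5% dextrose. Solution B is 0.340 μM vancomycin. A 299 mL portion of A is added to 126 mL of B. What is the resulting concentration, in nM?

C_A = 251 nM / 4 = 62.8 nM.
C_B = 0.340 μM = 340 nM.
C_mix = (C_A·V_A + C_B·V_B)/(V_A + V_B) = (62.8×299 + 340×126) / 425.0 = 145 nM.

145 nM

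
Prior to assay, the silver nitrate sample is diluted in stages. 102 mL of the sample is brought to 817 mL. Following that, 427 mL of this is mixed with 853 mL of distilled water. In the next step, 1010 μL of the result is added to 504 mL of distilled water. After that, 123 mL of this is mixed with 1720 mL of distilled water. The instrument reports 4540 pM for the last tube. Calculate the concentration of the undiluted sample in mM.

Overall dilution factor = 8.010 × 2.998 × 500.0 × 14.98 = 1.80 × 10⁵.
Original = 4540 pM × 1.80 × 10⁵ = 8.17 × 10⁸ pM = 0.817 mM.

0.817 mM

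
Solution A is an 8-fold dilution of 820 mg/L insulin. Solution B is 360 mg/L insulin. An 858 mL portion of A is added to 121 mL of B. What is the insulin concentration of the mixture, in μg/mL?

134 μg/mL

C_A = 820 mg/L / 8 = 102 mg/L.
C_mix = (C_A·V_A + C_B·V_B)/(V_A + V_B) = (102×858 + 360×121) / 979.0 = 134 mg/L = 134 μg/mL.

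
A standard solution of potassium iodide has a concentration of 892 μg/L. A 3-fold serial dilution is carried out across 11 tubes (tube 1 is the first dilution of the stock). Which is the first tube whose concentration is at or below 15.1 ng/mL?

tube 4

Tube n has concentration 892 μg/L / 3ⁿ.
Need 3ⁿ ≥ 892 μg/L / 15.1 ng/mL = 59.1, so n ≥ 3.71.
First such tube: n = 4.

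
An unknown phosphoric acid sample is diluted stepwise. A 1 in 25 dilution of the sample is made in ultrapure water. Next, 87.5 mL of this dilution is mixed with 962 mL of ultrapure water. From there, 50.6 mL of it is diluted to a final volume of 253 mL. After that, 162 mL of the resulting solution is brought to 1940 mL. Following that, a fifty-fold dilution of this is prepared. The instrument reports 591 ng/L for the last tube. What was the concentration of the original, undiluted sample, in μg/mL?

531 μg/mL

Overall dilution factor = 25 × 11.99 × 5 × 11.98 × 50 = 8.98 × 10⁵.
Original = 591 ng/L × 8.98 × 10⁵ = 5.31 × 10⁸ ng/L = 531 μg/mL.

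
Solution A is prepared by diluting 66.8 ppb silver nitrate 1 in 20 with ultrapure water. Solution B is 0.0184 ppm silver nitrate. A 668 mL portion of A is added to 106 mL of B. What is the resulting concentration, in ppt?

5400 ppt

C_A = 66.8 ppb / 20 = 3.34 ppb.
C_B = 0.0184 ppm = 18.4 ppb.
C_mix = (C_A·V_A + C_B·V_B)/(V_A + V_B) = (3.34×668 + 18.4×106) / 774.0 = 5.40 ppb = 5400 ppt.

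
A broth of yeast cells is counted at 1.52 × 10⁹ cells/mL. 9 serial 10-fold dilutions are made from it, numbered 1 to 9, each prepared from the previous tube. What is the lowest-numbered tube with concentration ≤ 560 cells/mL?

tube 7

Tube n has concentration 1.52 × 10⁹ cells/mL / 10ⁿ.
Need 10ⁿ ≥ 1.52 × 10⁹ cells/mL / 560 cells/mL = 2.71 × 10⁶, so n ≥ 6.43.
First such tube: n = 7.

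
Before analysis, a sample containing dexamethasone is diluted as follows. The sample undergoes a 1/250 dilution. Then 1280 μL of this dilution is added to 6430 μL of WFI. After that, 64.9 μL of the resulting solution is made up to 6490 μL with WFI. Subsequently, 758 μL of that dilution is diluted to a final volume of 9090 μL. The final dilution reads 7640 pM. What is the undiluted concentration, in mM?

13.8 mM

Overall dilution factor = 250 × 6.023 × 100 × 11.99 = 1.81 × 10⁶.
Original = 7640 pM × 1.81 × 10⁶ = 1.38 × 10¹⁰ pM = 13.8 mM.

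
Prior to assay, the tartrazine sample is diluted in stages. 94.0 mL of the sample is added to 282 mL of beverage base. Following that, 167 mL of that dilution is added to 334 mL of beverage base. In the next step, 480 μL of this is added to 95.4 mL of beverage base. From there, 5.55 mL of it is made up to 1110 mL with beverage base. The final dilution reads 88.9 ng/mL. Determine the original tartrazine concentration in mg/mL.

Overall dilution factor = 4 × 3 × 199.8 × 200 = 4.79 × 10⁵.
Original = 88.9 ng/mL × 4.79 × 10⁵ = 4.26 × 10⁷ ng/mL = 42.6 mg/mL.

42.6 mg/mL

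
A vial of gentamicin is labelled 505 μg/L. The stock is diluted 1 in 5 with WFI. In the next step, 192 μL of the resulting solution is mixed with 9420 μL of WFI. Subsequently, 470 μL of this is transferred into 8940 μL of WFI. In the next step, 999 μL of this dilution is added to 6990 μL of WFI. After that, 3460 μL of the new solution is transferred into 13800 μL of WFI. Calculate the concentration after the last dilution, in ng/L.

Overall dilution factor = 5 × 50.06 × 20.02 × 7.997 × 4.988 = 2.00 × 10⁵.
505 μg/L / 2.00 × 10⁵ = 2.53 × 10⁻³ μg/L = 2.53 ng/L.

2.53 ng/L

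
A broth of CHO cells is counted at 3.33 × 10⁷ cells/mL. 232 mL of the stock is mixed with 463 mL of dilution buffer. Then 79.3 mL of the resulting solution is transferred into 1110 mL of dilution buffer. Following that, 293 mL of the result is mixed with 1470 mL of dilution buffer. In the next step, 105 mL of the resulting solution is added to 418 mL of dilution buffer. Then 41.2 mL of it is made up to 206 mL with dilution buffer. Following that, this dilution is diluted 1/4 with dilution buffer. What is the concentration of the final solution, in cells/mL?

1240 cells/mL

Overall dilution factor = 2.996 × 15.00 × 6.017 × 4.981 × 5 × 4 = 2.69 × 10⁴.
3.33 × 10⁷ cells/mL / 2.69 × 10⁴ = 1240 cells/mL.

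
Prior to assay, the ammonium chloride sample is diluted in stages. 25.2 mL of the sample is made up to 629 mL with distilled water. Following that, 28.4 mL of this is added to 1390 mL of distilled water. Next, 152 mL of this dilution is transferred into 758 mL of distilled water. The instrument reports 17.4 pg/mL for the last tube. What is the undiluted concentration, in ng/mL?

Overall dilution factor = 24.96 × 49.94 × 5.987 = 7463.
Original = 17.4 pg/mL × 7463 = 1.30 × 10⁵ pg/mL = 130 ng/mL.

130 ng/mL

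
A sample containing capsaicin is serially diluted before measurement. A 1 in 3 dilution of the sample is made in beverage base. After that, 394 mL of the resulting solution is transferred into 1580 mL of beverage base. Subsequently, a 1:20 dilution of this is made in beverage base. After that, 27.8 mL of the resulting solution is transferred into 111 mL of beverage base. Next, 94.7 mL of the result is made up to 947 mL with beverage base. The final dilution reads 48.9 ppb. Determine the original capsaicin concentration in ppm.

Overall dilution factor = 3 × 5.010 × 20 × 4.993 × 10 = 1.50 × 10⁴.
Original = 48.9 ppb × 1.50 × 10⁴ = 7.34 × 10⁵ ppb = 734 ppm.

734 ppm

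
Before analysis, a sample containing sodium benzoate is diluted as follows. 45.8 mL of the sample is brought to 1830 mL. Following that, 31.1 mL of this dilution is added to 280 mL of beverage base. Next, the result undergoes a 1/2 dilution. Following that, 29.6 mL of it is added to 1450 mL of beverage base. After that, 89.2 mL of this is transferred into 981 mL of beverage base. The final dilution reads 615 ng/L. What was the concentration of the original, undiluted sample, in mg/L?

Overall dilution factor = 39.96 × 10.00 × 2 × 49.99 × 12.00 = 4.79 × 10⁵.
Original = 615 ng/L × 4.79 × 10⁵ = 2.95 × 10⁸ ng/L = 295 mg/L.

295 mg/L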